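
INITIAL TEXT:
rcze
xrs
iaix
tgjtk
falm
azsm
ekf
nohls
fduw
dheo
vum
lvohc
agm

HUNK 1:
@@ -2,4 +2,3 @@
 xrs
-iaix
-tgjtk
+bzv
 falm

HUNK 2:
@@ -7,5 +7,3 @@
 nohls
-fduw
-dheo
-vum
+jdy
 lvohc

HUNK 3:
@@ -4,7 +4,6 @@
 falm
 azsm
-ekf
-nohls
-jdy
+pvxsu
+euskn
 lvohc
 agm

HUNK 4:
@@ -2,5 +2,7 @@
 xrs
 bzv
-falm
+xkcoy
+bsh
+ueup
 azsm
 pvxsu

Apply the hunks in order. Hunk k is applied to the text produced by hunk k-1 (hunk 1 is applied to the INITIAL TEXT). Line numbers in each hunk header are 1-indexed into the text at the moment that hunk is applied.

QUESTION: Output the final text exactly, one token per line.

Hunk 1: at line 2 remove [iaix,tgjtk] add [bzv] -> 12 lines: rcze xrs bzv falm azsm ekf nohls fduw dheo vum lvohc agm
Hunk 2: at line 7 remove [fduw,dheo,vum] add [jdy] -> 10 lines: rcze xrs bzv falm azsm ekf nohls jdy lvohc agm
Hunk 3: at line 4 remove [ekf,nohls,jdy] add [pvxsu,euskn] -> 9 lines: rcze xrs bzv falm azsm pvxsu euskn lvohc agm
Hunk 4: at line 2 remove [falm] add [xkcoy,bsh,ueup] -> 11 lines: rcze xrs bzv xkcoy bsh ueup azsm pvxsu euskn lvohc agm

Answer: rcze
xrs
bzv
xkcoy
bsh
ueup
azsm
pvxsu
euskn
lvohc
agm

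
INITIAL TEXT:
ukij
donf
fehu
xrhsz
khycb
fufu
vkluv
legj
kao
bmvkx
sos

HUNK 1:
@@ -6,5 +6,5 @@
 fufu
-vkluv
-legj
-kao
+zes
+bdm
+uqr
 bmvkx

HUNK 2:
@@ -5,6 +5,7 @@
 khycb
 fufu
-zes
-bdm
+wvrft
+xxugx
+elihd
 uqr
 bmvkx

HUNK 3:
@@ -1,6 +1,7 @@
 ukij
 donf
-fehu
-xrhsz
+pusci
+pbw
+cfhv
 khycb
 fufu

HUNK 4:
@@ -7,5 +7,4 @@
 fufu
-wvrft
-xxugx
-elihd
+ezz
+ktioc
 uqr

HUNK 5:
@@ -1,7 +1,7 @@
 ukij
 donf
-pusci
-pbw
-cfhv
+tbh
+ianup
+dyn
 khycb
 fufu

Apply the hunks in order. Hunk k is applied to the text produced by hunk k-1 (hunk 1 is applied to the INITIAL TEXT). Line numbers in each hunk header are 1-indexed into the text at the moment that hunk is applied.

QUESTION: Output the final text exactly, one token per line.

Answer: ukij
donf
tbh
ianup
dyn
khycb
fufu
ezz
ktioc
uqr
bmvkx
sos

Derivation:
Hunk 1: at line 6 remove [vkluv,legj,kao] add [zes,bdm,uqr] -> 11 lines: ukij donf fehu xrhsz khycb fufu zes bdm uqr bmvkx sos
Hunk 2: at line 5 remove [zes,bdm] add [wvrft,xxugx,elihd] -> 12 lines: ukij donf fehu xrhsz khycb fufu wvrft xxugx elihd uqr bmvkx sos
Hunk 3: at line 1 remove [fehu,xrhsz] add [pusci,pbw,cfhv] -> 13 lines: ukij donf pusci pbw cfhv khycb fufu wvrft xxugx elihd uqr bmvkx sos
Hunk 4: at line 7 remove [wvrft,xxugx,elihd] add [ezz,ktioc] -> 12 lines: ukij donf pusci pbw cfhv khycb fufu ezz ktioc uqr bmvkx sos
Hunk 5: at line 1 remove [pusci,pbw,cfhv] add [tbh,ianup,dyn] -> 12 lines: ukij donf tbh ianup dyn khycb fufu ezz ktioc uqr bmvkx sos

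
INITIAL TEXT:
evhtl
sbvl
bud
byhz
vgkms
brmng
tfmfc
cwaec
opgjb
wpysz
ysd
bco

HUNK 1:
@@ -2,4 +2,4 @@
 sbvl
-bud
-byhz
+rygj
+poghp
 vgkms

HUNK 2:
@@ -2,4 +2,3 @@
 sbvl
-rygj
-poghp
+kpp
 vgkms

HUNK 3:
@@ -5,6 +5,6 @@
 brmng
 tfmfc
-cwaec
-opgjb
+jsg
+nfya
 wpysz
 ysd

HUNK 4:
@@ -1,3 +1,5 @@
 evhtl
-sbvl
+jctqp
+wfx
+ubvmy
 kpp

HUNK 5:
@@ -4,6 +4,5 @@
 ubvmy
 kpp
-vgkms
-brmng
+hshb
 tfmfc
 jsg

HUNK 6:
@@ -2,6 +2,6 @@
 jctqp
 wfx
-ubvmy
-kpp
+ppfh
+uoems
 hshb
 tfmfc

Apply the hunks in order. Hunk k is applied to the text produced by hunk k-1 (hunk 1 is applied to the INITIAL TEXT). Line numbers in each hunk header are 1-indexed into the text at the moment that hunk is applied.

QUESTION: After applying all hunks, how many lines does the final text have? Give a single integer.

Answer: 12

Derivation:
Hunk 1: at line 2 remove [bud,byhz] add [rygj,poghp] -> 12 lines: evhtl sbvl rygj poghp vgkms brmng tfmfc cwaec opgjb wpysz ysd bco
Hunk 2: at line 2 remove [rygj,poghp] add [kpp] -> 11 lines: evhtl sbvl kpp vgkms brmng tfmfc cwaec opgjb wpysz ysd bco
Hunk 3: at line 5 remove [cwaec,opgjb] add [jsg,nfya] -> 11 lines: evhtl sbvl kpp vgkms brmng tfmfc jsg nfya wpysz ysd bco
Hunk 4: at line 1 remove [sbvl] add [jctqp,wfx,ubvmy] -> 13 lines: evhtl jctqp wfx ubvmy kpp vgkms brmng tfmfc jsg nfya wpysz ysd bco
Hunk 5: at line 4 remove [vgkms,brmng] add [hshb] -> 12 lines: evhtl jctqp wfx ubvmy kpp hshb tfmfc jsg nfya wpysz ysd bco
Hunk 6: at line 2 remove [ubvmy,kpp] add [ppfh,uoems] -> 12 lines: evhtl jctqp wfx ppfh uoems hshb tfmfc jsg nfya wpysz ysd bco
Final line count: 12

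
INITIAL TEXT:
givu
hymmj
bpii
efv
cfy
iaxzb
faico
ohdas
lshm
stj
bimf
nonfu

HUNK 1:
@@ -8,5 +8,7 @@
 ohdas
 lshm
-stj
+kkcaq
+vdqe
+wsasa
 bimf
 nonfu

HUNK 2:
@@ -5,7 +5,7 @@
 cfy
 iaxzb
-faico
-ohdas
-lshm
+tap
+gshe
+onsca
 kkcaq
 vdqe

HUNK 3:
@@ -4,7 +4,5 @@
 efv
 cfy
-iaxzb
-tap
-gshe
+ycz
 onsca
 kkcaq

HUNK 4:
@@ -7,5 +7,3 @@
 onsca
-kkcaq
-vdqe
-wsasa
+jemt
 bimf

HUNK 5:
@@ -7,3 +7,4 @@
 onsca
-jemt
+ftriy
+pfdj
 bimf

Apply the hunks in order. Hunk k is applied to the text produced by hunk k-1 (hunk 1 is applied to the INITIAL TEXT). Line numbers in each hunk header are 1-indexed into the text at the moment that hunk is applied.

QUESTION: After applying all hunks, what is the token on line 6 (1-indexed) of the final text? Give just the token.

Answer: ycz

Derivation:
Hunk 1: at line 8 remove [stj] add [kkcaq,vdqe,wsasa] -> 14 lines: givu hymmj bpii efv cfy iaxzb faico ohdas lshm kkcaq vdqe wsasa bimf nonfu
Hunk 2: at line 5 remove [faico,ohdas,lshm] add [tap,gshe,onsca] -> 14 lines: givu hymmj bpii efv cfy iaxzb tap gshe onsca kkcaq vdqe wsasa bimf nonfu
Hunk 3: at line 4 remove [iaxzb,tap,gshe] add [ycz] -> 12 lines: givu hymmj bpii efv cfy ycz onsca kkcaq vdqe wsasa bimf nonfu
Hunk 4: at line 7 remove [kkcaq,vdqe,wsasa] add [jemt] -> 10 lines: givu hymmj bpii efv cfy ycz onsca jemt bimf nonfu
Hunk 5: at line 7 remove [jemt] add [ftriy,pfdj] -> 11 lines: givu hymmj bpii efv cfy ycz onsca ftriy pfdj bimf nonfu
Final line 6: ycz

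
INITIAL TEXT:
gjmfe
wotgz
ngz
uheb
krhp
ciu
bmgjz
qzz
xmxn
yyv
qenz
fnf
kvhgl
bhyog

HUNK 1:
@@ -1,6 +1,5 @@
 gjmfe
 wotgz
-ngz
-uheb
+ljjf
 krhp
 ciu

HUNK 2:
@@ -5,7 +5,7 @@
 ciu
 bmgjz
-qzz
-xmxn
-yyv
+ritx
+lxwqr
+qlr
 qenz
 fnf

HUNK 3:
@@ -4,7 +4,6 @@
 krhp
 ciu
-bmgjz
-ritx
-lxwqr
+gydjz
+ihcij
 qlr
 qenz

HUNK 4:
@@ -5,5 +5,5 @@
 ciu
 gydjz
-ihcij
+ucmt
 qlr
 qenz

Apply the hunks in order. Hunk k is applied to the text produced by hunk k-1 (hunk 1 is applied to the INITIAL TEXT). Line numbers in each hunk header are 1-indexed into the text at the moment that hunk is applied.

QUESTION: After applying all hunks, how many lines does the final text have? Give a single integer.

Answer: 12

Derivation:
Hunk 1: at line 1 remove [ngz,uheb] add [ljjf] -> 13 lines: gjmfe wotgz ljjf krhp ciu bmgjz qzz xmxn yyv qenz fnf kvhgl bhyog
Hunk 2: at line 5 remove [qzz,xmxn,yyv] add [ritx,lxwqr,qlr] -> 13 lines: gjmfe wotgz ljjf krhp ciu bmgjz ritx lxwqr qlr qenz fnf kvhgl bhyog
Hunk 3: at line 4 remove [bmgjz,ritx,lxwqr] add [gydjz,ihcij] -> 12 lines: gjmfe wotgz ljjf krhp ciu gydjz ihcij qlr qenz fnf kvhgl bhyog
Hunk 4: at line 5 remove [ihcij] add [ucmt] -> 12 lines: gjmfe wotgz ljjf krhp ciu gydjz ucmt qlr qenz fnf kvhgl bhyog
Final line count: 12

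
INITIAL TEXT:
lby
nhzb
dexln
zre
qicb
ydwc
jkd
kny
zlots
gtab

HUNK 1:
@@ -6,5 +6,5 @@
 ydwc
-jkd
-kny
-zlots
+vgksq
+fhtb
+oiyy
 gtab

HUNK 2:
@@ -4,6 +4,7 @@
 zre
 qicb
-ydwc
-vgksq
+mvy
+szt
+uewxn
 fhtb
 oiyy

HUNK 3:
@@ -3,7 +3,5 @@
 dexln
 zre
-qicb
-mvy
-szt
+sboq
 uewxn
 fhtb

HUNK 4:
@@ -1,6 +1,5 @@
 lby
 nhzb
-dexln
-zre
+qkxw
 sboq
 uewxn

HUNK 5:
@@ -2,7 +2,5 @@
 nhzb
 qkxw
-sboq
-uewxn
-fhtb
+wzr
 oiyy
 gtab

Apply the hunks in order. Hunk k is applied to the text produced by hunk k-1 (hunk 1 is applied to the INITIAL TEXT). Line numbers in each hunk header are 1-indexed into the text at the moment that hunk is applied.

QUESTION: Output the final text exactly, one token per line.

Hunk 1: at line 6 remove [jkd,kny,zlots] add [vgksq,fhtb,oiyy] -> 10 lines: lby nhzb dexln zre qicb ydwc vgksq fhtb oiyy gtab
Hunk 2: at line 4 remove [ydwc,vgksq] add [mvy,szt,uewxn] -> 11 lines: lby nhzb dexln zre qicb mvy szt uewxn fhtb oiyy gtab
Hunk 3: at line 3 remove [qicb,mvy,szt] add [sboq] -> 9 lines: lby nhzb dexln zre sboq uewxn fhtb oiyy gtab
Hunk 4: at line 1 remove [dexln,zre] add [qkxw] -> 8 lines: lby nhzb qkxw sboq uewxn fhtb oiyy gtab
Hunk 5: at line 2 remove [sboq,uewxn,fhtb] add [wzr] -> 6 lines: lby nhzb qkxw wzr oiyy gtab

Answer: lby
nhzb
qkxw
wzr
oiyy
gtab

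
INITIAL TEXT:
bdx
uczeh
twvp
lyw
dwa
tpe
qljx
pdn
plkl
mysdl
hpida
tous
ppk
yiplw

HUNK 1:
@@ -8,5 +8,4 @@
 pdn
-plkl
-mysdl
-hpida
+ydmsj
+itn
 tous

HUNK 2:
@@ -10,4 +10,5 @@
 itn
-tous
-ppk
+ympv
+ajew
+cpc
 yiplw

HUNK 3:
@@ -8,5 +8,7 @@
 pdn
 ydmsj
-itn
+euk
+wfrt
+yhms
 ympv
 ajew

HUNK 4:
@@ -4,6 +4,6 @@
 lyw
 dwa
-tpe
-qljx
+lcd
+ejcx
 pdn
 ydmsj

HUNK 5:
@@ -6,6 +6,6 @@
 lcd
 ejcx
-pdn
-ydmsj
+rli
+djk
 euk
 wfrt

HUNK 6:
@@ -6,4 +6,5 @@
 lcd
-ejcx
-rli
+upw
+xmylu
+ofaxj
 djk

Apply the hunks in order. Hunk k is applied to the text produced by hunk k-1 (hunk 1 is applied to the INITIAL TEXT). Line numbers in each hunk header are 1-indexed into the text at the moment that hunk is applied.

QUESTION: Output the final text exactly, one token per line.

Hunk 1: at line 8 remove [plkl,mysdl,hpida] add [ydmsj,itn] -> 13 lines: bdx uczeh twvp lyw dwa tpe qljx pdn ydmsj itn tous ppk yiplw
Hunk 2: at line 10 remove [tous,ppk] add [ympv,ajew,cpc] -> 14 lines: bdx uczeh twvp lyw dwa tpe qljx pdn ydmsj itn ympv ajew cpc yiplw
Hunk 3: at line 8 remove [itn] add [euk,wfrt,yhms] -> 16 lines: bdx uczeh twvp lyw dwa tpe qljx pdn ydmsj euk wfrt yhms ympv ajew cpc yiplw
Hunk 4: at line 4 remove [tpe,qljx] add [lcd,ejcx] -> 16 lines: bdx uczeh twvp lyw dwa lcd ejcx pdn ydmsj euk wfrt yhms ympv ajew cpc yiplw
Hunk 5: at line 6 remove [pdn,ydmsj] add [rli,djk] -> 16 lines: bdx uczeh twvp lyw dwa lcd ejcx rli djk euk wfrt yhms ympv ajew cpc yiplw
Hunk 6: at line 6 remove [ejcx,rli] add [upw,xmylu,ofaxj] -> 17 lines: bdx uczeh twvp lyw dwa lcd upw xmylu ofaxj djk euk wfrt yhms ympv ajew cpc yiplw

Answer: bdx
uczeh
twvp
lyw
dwa
lcd
upw
xmylu
ofaxj
djk
euk
wfrt
yhms
ympv
ajew
cpc
yiplw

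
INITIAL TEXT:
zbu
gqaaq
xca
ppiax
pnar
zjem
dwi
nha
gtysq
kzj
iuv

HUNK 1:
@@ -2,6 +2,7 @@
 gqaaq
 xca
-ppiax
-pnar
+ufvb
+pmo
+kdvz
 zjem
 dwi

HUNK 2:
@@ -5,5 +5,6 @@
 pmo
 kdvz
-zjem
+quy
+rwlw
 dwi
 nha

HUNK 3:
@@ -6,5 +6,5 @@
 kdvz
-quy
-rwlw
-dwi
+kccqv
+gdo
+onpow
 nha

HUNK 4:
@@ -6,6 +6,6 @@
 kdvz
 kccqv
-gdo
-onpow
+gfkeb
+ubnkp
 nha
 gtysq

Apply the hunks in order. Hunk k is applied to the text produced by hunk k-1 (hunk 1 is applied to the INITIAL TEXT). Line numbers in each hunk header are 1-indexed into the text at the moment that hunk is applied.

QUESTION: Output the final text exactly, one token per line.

Hunk 1: at line 2 remove [ppiax,pnar] add [ufvb,pmo,kdvz] -> 12 lines: zbu gqaaq xca ufvb pmo kdvz zjem dwi nha gtysq kzj iuv
Hunk 2: at line 5 remove [zjem] add [quy,rwlw] -> 13 lines: zbu gqaaq xca ufvb pmo kdvz quy rwlw dwi nha gtysq kzj iuv
Hunk 3: at line 6 remove [quy,rwlw,dwi] add [kccqv,gdo,onpow] -> 13 lines: zbu gqaaq xca ufvb pmo kdvz kccqv gdo onpow nha gtysq kzj iuv
Hunk 4: at line 6 remove [gdo,onpow] add [gfkeb,ubnkp] -> 13 lines: zbu gqaaq xca ufvb pmo kdvz kccqv gfkeb ubnkp nha gtysq kzj iuv

Answer: zbu
gqaaq
xca
ufvb
pmo
kdvz
kccqv
gfkeb
ubnkp
nha
gtysq
kzj
iuv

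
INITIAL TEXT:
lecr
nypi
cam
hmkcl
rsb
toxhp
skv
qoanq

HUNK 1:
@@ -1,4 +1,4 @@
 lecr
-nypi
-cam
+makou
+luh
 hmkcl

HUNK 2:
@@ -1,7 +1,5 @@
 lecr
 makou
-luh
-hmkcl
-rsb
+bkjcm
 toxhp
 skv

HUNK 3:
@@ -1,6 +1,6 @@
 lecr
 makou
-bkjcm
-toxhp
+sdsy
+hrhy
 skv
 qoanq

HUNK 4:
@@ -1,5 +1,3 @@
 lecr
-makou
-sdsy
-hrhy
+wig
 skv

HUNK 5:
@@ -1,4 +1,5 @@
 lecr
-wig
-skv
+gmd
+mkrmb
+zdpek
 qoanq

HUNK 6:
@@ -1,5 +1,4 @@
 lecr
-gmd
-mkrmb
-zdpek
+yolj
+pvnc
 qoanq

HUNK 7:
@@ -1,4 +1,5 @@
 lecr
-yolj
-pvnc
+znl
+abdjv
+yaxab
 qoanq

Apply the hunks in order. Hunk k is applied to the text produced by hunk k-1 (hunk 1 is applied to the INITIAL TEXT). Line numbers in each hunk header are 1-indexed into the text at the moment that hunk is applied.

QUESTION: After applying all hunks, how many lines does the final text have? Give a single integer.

Answer: 5

Derivation:
Hunk 1: at line 1 remove [nypi,cam] add [makou,luh] -> 8 lines: lecr makou luh hmkcl rsb toxhp skv qoanq
Hunk 2: at line 1 remove [luh,hmkcl,rsb] add [bkjcm] -> 6 lines: lecr makou bkjcm toxhp skv qoanq
Hunk 3: at line 1 remove [bkjcm,toxhp] add [sdsy,hrhy] -> 6 lines: lecr makou sdsy hrhy skv qoanq
Hunk 4: at line 1 remove [makou,sdsy,hrhy] add [wig] -> 4 lines: lecr wig skv qoanq
Hunk 5: at line 1 remove [wig,skv] add [gmd,mkrmb,zdpek] -> 5 lines: lecr gmd mkrmb zdpek qoanq
Hunk 6: at line 1 remove [gmd,mkrmb,zdpek] add [yolj,pvnc] -> 4 lines: lecr yolj pvnc qoanq
Hunk 7: at line 1 remove [yolj,pvnc] add [znl,abdjv,yaxab] -> 5 lines: lecr znl abdjv yaxab qoanq
Final line count: 5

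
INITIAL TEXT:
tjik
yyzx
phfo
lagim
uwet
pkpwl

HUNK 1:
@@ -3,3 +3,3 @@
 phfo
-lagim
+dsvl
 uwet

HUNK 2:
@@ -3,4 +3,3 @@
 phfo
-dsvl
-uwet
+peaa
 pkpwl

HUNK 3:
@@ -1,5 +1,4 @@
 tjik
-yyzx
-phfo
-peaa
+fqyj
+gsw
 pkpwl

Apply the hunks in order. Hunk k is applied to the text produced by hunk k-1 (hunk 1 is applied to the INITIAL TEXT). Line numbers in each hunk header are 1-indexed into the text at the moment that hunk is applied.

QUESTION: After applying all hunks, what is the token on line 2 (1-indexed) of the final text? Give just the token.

Answer: fqyj

Derivation:
Hunk 1: at line 3 remove [lagim] add [dsvl] -> 6 lines: tjik yyzx phfo dsvl uwet pkpwl
Hunk 2: at line 3 remove [dsvl,uwet] add [peaa] -> 5 lines: tjik yyzx phfo peaa pkpwl
Hunk 3: at line 1 remove [yyzx,phfo,peaa] add [fqyj,gsw] -> 4 lines: tjik fqyj gsw pkpwl
Final line 2: fqyj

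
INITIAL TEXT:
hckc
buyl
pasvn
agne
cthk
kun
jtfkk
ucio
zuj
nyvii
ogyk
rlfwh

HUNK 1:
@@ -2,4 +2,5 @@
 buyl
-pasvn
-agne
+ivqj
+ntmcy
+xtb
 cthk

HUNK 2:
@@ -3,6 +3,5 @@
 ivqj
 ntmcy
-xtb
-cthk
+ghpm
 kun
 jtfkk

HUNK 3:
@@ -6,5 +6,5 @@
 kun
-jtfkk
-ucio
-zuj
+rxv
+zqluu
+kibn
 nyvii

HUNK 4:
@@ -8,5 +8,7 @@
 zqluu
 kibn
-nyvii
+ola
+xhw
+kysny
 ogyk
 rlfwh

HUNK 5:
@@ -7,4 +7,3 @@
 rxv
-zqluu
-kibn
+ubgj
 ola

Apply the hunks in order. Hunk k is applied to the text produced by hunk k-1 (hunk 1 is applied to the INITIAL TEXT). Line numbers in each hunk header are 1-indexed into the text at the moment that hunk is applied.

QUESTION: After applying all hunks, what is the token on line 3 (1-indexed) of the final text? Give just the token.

Answer: ivqj

Derivation:
Hunk 1: at line 2 remove [pasvn,agne] add [ivqj,ntmcy,xtb] -> 13 lines: hckc buyl ivqj ntmcy xtb cthk kun jtfkk ucio zuj nyvii ogyk rlfwh
Hunk 2: at line 3 remove [xtb,cthk] add [ghpm] -> 12 lines: hckc buyl ivqj ntmcy ghpm kun jtfkk ucio zuj nyvii ogyk rlfwh
Hunk 3: at line 6 remove [jtfkk,ucio,zuj] add [rxv,zqluu,kibn] -> 12 lines: hckc buyl ivqj ntmcy ghpm kun rxv zqluu kibn nyvii ogyk rlfwh
Hunk 4: at line 8 remove [nyvii] add [ola,xhw,kysny] -> 14 lines: hckc buyl ivqj ntmcy ghpm kun rxv zqluu kibn ola xhw kysny ogyk rlfwh
Hunk 5: at line 7 remove [zqluu,kibn] add [ubgj] -> 13 lines: hckc buyl ivqj ntmcy ghpm kun rxv ubgj ola xhw kysny ogyk rlfwh
Final line 3: ivqj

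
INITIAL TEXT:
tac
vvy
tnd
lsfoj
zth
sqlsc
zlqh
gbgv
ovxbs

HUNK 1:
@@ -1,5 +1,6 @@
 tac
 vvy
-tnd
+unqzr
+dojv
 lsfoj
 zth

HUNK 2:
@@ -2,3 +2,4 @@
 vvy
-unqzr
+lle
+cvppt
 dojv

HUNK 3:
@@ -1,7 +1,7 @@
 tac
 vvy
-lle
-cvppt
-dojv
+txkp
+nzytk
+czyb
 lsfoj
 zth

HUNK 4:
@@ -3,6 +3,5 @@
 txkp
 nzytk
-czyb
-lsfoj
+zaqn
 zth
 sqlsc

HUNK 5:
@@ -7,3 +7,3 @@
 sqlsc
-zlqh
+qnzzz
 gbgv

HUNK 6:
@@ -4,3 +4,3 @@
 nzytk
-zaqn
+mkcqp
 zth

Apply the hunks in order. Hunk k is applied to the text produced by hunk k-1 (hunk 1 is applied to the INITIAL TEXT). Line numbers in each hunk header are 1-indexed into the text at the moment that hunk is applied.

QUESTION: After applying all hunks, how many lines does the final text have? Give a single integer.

Answer: 10

Derivation:
Hunk 1: at line 1 remove [tnd] add [unqzr,dojv] -> 10 lines: tac vvy unqzr dojv lsfoj zth sqlsc zlqh gbgv ovxbs
Hunk 2: at line 2 remove [unqzr] add [lle,cvppt] -> 11 lines: tac vvy lle cvppt dojv lsfoj zth sqlsc zlqh gbgv ovxbs
Hunk 3: at line 1 remove [lle,cvppt,dojv] add [txkp,nzytk,czyb] -> 11 lines: tac vvy txkp nzytk czyb lsfoj zth sqlsc zlqh gbgv ovxbs
Hunk 4: at line 3 remove [czyb,lsfoj] add [zaqn] -> 10 lines: tac vvy txkp nzytk zaqn zth sqlsc zlqh gbgv ovxbs
Hunk 5: at line 7 remove [zlqh] add [qnzzz] -> 10 lines: tac vvy txkp nzytk zaqn zth sqlsc qnzzz gbgv ovxbs
Hunk 6: at line 4 remove [zaqn] add [mkcqp] -> 10 lines: tac vvy txkp nzytk mkcqp zth sqlsc qnzzz gbgv ovxbs
Final line count: 10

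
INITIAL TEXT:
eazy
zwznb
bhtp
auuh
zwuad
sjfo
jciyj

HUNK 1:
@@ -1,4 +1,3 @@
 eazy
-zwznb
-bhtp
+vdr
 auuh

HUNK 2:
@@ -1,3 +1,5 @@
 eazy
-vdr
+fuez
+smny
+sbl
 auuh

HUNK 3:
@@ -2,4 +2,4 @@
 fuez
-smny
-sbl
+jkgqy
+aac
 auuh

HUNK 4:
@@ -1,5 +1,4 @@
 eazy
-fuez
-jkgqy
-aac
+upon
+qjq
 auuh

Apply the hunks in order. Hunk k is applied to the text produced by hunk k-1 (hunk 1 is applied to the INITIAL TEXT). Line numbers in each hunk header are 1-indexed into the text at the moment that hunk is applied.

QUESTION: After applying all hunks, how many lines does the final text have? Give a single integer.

Answer: 7

Derivation:
Hunk 1: at line 1 remove [zwznb,bhtp] add [vdr] -> 6 lines: eazy vdr auuh zwuad sjfo jciyj
Hunk 2: at line 1 remove [vdr] add [fuez,smny,sbl] -> 8 lines: eazy fuez smny sbl auuh zwuad sjfo jciyj
Hunk 3: at line 2 remove [smny,sbl] add [jkgqy,aac] -> 8 lines: eazy fuez jkgqy aac auuh zwuad sjfo jciyj
Hunk 4: at line 1 remove [fuez,jkgqy,aac] add [upon,qjq] -> 7 lines: eazy upon qjq auuh zwuad sjfo jciyj
Final line count: 7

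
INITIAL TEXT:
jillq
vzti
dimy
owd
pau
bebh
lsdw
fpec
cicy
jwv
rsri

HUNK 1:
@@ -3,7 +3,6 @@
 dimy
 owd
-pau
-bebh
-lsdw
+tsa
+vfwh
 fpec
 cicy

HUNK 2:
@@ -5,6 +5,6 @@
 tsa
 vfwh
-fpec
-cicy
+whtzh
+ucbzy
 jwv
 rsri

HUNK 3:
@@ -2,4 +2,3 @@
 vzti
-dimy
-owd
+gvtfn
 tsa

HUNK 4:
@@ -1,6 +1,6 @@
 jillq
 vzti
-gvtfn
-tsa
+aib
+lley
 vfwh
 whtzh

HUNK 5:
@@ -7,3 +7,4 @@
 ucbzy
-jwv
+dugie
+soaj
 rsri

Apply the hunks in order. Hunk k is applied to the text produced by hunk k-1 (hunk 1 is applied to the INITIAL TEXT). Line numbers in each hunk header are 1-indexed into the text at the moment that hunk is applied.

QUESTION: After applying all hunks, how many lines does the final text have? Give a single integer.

Hunk 1: at line 3 remove [pau,bebh,lsdw] add [tsa,vfwh] -> 10 lines: jillq vzti dimy owd tsa vfwh fpec cicy jwv rsri
Hunk 2: at line 5 remove [fpec,cicy] add [whtzh,ucbzy] -> 10 lines: jillq vzti dimy owd tsa vfwh whtzh ucbzy jwv rsri
Hunk 3: at line 2 remove [dimy,owd] add [gvtfn] -> 9 lines: jillq vzti gvtfn tsa vfwh whtzh ucbzy jwv rsri
Hunk 4: at line 1 remove [gvtfn,tsa] add [aib,lley] -> 9 lines: jillq vzti aib lley vfwh whtzh ucbzy jwv rsri
Hunk 5: at line 7 remove [jwv] add [dugie,soaj] -> 10 lines: jillq vzti aib lley vfwh whtzh ucbzy dugie soaj rsri
Final line count: 10

Answer: 10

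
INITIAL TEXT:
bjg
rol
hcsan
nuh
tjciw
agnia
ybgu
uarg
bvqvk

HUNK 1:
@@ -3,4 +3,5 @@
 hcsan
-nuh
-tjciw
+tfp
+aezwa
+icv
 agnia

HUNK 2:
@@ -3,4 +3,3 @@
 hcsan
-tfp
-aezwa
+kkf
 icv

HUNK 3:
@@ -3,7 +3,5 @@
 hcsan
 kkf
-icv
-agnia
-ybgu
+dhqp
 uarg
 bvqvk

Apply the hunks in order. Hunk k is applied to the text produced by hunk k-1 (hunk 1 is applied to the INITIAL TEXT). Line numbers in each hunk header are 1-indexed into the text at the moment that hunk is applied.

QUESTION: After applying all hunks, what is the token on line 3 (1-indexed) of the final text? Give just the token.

Hunk 1: at line 3 remove [nuh,tjciw] add [tfp,aezwa,icv] -> 10 lines: bjg rol hcsan tfp aezwa icv agnia ybgu uarg bvqvk
Hunk 2: at line 3 remove [tfp,aezwa] add [kkf] -> 9 lines: bjg rol hcsan kkf icv agnia ybgu uarg bvqvk
Hunk 3: at line 3 remove [icv,agnia,ybgu] add [dhqp] -> 7 lines: bjg rol hcsan kkf dhqp uarg bvqvk
Final line 3: hcsan

Answer: hcsan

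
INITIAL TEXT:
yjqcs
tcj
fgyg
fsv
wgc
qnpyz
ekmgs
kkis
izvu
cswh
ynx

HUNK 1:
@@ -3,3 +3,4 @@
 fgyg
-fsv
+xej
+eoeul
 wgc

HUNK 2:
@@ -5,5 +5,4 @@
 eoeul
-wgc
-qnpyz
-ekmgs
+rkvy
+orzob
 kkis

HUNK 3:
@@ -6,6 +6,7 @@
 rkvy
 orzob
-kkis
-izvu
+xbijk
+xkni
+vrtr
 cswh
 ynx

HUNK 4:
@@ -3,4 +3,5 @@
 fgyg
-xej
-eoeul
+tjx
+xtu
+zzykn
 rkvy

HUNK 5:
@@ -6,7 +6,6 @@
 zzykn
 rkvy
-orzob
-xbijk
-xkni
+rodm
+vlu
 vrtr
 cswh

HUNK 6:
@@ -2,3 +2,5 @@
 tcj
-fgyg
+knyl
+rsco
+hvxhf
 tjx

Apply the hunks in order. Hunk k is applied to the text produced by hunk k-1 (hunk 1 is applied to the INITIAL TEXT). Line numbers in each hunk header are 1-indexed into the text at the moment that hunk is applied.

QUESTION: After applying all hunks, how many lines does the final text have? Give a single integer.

Answer: 14

Derivation:
Hunk 1: at line 3 remove [fsv] add [xej,eoeul] -> 12 lines: yjqcs tcj fgyg xej eoeul wgc qnpyz ekmgs kkis izvu cswh ynx
Hunk 2: at line 5 remove [wgc,qnpyz,ekmgs] add [rkvy,orzob] -> 11 lines: yjqcs tcj fgyg xej eoeul rkvy orzob kkis izvu cswh ynx
Hunk 3: at line 6 remove [kkis,izvu] add [xbijk,xkni,vrtr] -> 12 lines: yjqcs tcj fgyg xej eoeul rkvy orzob xbijk xkni vrtr cswh ynx
Hunk 4: at line 3 remove [xej,eoeul] add [tjx,xtu,zzykn] -> 13 lines: yjqcs tcj fgyg tjx xtu zzykn rkvy orzob xbijk xkni vrtr cswh ynx
Hunk 5: at line 6 remove [orzob,xbijk,xkni] add [rodm,vlu] -> 12 lines: yjqcs tcj fgyg tjx xtu zzykn rkvy rodm vlu vrtr cswh ynx
Hunk 6: at line 2 remove [fgyg] add [knyl,rsco,hvxhf] -> 14 lines: yjqcs tcj knyl rsco hvxhf tjx xtu zzykn rkvy rodm vlu vrtr cswh ynx
Final line count: 14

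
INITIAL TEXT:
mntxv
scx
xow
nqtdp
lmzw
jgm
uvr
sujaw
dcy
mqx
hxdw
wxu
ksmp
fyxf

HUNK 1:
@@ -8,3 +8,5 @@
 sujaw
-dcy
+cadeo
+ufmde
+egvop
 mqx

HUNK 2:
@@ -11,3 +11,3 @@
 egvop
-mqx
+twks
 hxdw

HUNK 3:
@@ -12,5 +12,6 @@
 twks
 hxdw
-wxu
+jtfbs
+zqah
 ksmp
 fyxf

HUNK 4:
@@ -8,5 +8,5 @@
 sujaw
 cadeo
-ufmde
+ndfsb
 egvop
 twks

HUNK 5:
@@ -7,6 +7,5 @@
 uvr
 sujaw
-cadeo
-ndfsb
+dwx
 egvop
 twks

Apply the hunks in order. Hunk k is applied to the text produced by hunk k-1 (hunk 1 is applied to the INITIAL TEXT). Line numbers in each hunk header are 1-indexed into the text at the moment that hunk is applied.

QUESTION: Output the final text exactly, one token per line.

Hunk 1: at line 8 remove [dcy] add [cadeo,ufmde,egvop] -> 16 lines: mntxv scx xow nqtdp lmzw jgm uvr sujaw cadeo ufmde egvop mqx hxdw wxu ksmp fyxf
Hunk 2: at line 11 remove [mqx] add [twks] -> 16 lines: mntxv scx xow nqtdp lmzw jgm uvr sujaw cadeo ufmde egvop twks hxdw wxu ksmp fyxf
Hunk 3: at line 12 remove [wxu] add [jtfbs,zqah] -> 17 lines: mntxv scx xow nqtdp lmzw jgm uvr sujaw cadeo ufmde egvop twks hxdw jtfbs zqah ksmp fyxf
Hunk 4: at line 8 remove [ufmde] add [ndfsb] -> 17 lines: mntxv scx xow nqtdp lmzw jgm uvr sujaw cadeo ndfsb egvop twks hxdw jtfbs zqah ksmp fyxf
Hunk 5: at line 7 remove [cadeo,ndfsb] add [dwx] -> 16 lines: mntxv scx xow nqtdp lmzw jgm uvr sujaw dwx egvop twks hxdw jtfbs zqah ksmp fyxf

Answer: mntxv
scx
xow
nqtdp
lmzw
jgm
uvr
sujaw
dwx
egvop
twks
hxdw
jtfbs
zqah
ksmp
fyxf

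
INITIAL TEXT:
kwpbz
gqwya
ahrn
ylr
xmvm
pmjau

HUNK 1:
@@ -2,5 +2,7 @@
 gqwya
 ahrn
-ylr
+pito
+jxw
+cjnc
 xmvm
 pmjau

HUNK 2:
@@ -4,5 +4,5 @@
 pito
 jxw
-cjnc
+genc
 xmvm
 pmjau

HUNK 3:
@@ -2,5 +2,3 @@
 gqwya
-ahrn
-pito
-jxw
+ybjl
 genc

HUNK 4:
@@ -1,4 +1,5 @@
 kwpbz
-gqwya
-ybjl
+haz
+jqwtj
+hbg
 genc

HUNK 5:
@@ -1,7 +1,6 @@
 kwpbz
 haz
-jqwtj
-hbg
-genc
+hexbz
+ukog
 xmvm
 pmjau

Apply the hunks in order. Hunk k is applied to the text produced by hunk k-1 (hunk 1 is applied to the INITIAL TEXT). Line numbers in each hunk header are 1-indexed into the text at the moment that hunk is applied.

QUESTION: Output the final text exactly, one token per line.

Hunk 1: at line 2 remove [ylr] add [pito,jxw,cjnc] -> 8 lines: kwpbz gqwya ahrn pito jxw cjnc xmvm pmjau
Hunk 2: at line 4 remove [cjnc] add [genc] -> 8 lines: kwpbz gqwya ahrn pito jxw genc xmvm pmjau
Hunk 3: at line 2 remove [ahrn,pito,jxw] add [ybjl] -> 6 lines: kwpbz gqwya ybjl genc xmvm pmjau
Hunk 4: at line 1 remove [gqwya,ybjl] add [haz,jqwtj,hbg] -> 7 lines: kwpbz haz jqwtj hbg genc xmvm pmjau
Hunk 5: at line 1 remove [jqwtj,hbg,genc] add [hexbz,ukog] -> 6 lines: kwpbz haz hexbz ukog xmvm pmjau

Answer: kwpbz
haz
hexbz
ukog
xmvm
pmjau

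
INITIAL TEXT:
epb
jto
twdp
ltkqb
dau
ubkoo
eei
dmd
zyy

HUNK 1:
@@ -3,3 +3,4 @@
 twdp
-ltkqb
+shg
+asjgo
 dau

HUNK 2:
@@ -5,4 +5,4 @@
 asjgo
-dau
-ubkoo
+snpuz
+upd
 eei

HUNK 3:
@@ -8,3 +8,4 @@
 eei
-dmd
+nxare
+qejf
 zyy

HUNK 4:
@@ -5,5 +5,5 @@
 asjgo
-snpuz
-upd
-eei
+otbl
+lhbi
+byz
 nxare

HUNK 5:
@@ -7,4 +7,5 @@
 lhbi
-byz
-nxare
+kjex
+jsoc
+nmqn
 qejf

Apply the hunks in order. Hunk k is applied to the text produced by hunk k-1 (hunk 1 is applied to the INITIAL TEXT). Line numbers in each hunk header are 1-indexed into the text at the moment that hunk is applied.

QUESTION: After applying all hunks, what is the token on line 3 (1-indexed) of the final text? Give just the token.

Answer: twdp

Derivation:
Hunk 1: at line 3 remove [ltkqb] add [shg,asjgo] -> 10 lines: epb jto twdp shg asjgo dau ubkoo eei dmd zyy
Hunk 2: at line 5 remove [dau,ubkoo] add [snpuz,upd] -> 10 lines: epb jto twdp shg asjgo snpuz upd eei dmd zyy
Hunk 3: at line 8 remove [dmd] add [nxare,qejf] -> 11 lines: epb jto twdp shg asjgo snpuz upd eei nxare qejf zyy
Hunk 4: at line 5 remove [snpuz,upd,eei] add [otbl,lhbi,byz] -> 11 lines: epb jto twdp shg asjgo otbl lhbi byz nxare qejf zyy
Hunk 5: at line 7 remove [byz,nxare] add [kjex,jsoc,nmqn] -> 12 lines: epb jto twdp shg asjgo otbl lhbi kjex jsoc nmqn qejf zyy
Final line 3: twdp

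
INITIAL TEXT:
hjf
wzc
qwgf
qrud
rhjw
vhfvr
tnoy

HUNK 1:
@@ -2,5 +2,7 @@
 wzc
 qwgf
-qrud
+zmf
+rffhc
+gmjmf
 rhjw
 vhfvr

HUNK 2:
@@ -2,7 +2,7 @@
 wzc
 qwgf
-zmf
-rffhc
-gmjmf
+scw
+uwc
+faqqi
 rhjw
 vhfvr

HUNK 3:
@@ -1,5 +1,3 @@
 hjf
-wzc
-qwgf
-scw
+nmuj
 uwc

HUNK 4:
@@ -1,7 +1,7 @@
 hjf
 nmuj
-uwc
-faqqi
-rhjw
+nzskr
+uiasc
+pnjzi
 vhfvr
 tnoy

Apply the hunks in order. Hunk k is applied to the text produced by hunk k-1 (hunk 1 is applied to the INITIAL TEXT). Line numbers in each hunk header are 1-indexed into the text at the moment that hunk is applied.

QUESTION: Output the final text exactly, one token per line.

Answer: hjf
nmuj
nzskr
uiasc
pnjzi
vhfvr
tnoy

Derivation:
Hunk 1: at line 2 remove [qrud] add [zmf,rffhc,gmjmf] -> 9 lines: hjf wzc qwgf zmf rffhc gmjmf rhjw vhfvr tnoy
Hunk 2: at line 2 remove [zmf,rffhc,gmjmf] add [scw,uwc,faqqi] -> 9 lines: hjf wzc qwgf scw uwc faqqi rhjw vhfvr tnoy
Hunk 3: at line 1 remove [wzc,qwgf,scw] add [nmuj] -> 7 lines: hjf nmuj uwc faqqi rhjw vhfvr tnoy
Hunk 4: at line 1 remove [uwc,faqqi,rhjw] add [nzskr,uiasc,pnjzi] -> 7 lines: hjf nmuj nzskr uiasc pnjzi vhfvr tnoy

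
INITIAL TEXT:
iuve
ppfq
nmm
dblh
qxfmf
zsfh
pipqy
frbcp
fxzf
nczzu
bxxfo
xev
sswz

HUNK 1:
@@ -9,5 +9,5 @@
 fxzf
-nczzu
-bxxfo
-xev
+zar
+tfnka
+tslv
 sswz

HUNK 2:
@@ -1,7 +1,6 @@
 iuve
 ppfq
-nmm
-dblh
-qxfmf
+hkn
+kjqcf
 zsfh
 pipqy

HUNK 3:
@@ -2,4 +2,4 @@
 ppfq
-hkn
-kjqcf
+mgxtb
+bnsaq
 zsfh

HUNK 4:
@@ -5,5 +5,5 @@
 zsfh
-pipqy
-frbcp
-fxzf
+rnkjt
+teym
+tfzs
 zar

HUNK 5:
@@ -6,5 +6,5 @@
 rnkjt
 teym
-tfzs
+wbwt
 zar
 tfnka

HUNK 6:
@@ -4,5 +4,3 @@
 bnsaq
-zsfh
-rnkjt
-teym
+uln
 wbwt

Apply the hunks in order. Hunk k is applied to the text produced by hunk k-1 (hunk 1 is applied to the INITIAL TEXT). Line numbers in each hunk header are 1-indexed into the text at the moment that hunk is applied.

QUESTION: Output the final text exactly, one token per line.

Hunk 1: at line 9 remove [nczzu,bxxfo,xev] add [zar,tfnka,tslv] -> 13 lines: iuve ppfq nmm dblh qxfmf zsfh pipqy frbcp fxzf zar tfnka tslv sswz
Hunk 2: at line 1 remove [nmm,dblh,qxfmf] add [hkn,kjqcf] -> 12 lines: iuve ppfq hkn kjqcf zsfh pipqy frbcp fxzf zar tfnka tslv sswz
Hunk 3: at line 2 remove [hkn,kjqcf] add [mgxtb,bnsaq] -> 12 lines: iuve ppfq mgxtb bnsaq zsfh pipqy frbcp fxzf zar tfnka tslv sswz
Hunk 4: at line 5 remove [pipqy,frbcp,fxzf] add [rnkjt,teym,tfzs] -> 12 lines: iuve ppfq mgxtb bnsaq zsfh rnkjt teym tfzs zar tfnka tslv sswz
Hunk 5: at line 6 remove [tfzs] add [wbwt] -> 12 lines: iuve ppfq mgxtb bnsaq zsfh rnkjt teym wbwt zar tfnka tslv sswz
Hunk 6: at line 4 remove [zsfh,rnkjt,teym] add [uln] -> 10 lines: iuve ppfq mgxtb bnsaq uln wbwt zar tfnka tslv sswz

Answer: iuve
ppfq
mgxtb
bnsaq
uln
wbwt
zar
tfnka
tslv
sswz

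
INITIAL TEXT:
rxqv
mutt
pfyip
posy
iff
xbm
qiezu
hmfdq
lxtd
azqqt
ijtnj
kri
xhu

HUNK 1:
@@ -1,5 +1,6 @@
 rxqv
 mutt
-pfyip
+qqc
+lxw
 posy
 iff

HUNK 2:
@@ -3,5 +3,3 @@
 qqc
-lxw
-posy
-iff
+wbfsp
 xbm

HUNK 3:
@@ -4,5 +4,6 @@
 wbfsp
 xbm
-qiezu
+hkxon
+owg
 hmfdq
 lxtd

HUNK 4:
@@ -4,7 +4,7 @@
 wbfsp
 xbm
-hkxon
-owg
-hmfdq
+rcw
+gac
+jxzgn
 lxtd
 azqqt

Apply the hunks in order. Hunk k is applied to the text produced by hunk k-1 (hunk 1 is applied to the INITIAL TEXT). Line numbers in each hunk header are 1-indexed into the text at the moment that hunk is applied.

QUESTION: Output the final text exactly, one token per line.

Answer: rxqv
mutt
qqc
wbfsp
xbm
rcw
gac
jxzgn
lxtd
azqqt
ijtnj
kri
xhu

Derivation:
Hunk 1: at line 1 remove [pfyip] add [qqc,lxw] -> 14 lines: rxqv mutt qqc lxw posy iff xbm qiezu hmfdq lxtd azqqt ijtnj kri xhu
Hunk 2: at line 3 remove [lxw,posy,iff] add [wbfsp] -> 12 lines: rxqv mutt qqc wbfsp xbm qiezu hmfdq lxtd azqqt ijtnj kri xhu
Hunk 3: at line 4 remove [qiezu] add [hkxon,owg] -> 13 lines: rxqv mutt qqc wbfsp xbm hkxon owg hmfdq lxtd azqqt ijtnj kri xhu
Hunk 4: at line 4 remove [hkxon,owg,hmfdq] add [rcw,gac,jxzgn] -> 13 lines: rxqv mutt qqc wbfsp xbm rcw gac jxzgn lxtd azqqt ijtnj kri xhu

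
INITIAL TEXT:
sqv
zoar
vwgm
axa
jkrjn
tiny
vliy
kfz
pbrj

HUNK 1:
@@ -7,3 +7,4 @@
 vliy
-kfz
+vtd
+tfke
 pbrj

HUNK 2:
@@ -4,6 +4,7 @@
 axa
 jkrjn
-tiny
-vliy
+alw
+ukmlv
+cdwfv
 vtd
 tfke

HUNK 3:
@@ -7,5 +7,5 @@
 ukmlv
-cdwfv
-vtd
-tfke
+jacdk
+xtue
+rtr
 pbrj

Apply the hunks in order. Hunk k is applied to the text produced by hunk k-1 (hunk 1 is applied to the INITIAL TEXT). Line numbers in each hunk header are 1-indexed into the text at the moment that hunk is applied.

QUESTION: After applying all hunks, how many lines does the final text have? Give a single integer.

Answer: 11

Derivation:
Hunk 1: at line 7 remove [kfz] add [vtd,tfke] -> 10 lines: sqv zoar vwgm axa jkrjn tiny vliy vtd tfke pbrj
Hunk 2: at line 4 remove [tiny,vliy] add [alw,ukmlv,cdwfv] -> 11 lines: sqv zoar vwgm axa jkrjn alw ukmlv cdwfv vtd tfke pbrj
Hunk 3: at line 7 remove [cdwfv,vtd,tfke] add [jacdk,xtue,rtr] -> 11 lines: sqv zoar vwgm axa jkrjn alw ukmlv jacdk xtue rtr pbrj
Final line count: 11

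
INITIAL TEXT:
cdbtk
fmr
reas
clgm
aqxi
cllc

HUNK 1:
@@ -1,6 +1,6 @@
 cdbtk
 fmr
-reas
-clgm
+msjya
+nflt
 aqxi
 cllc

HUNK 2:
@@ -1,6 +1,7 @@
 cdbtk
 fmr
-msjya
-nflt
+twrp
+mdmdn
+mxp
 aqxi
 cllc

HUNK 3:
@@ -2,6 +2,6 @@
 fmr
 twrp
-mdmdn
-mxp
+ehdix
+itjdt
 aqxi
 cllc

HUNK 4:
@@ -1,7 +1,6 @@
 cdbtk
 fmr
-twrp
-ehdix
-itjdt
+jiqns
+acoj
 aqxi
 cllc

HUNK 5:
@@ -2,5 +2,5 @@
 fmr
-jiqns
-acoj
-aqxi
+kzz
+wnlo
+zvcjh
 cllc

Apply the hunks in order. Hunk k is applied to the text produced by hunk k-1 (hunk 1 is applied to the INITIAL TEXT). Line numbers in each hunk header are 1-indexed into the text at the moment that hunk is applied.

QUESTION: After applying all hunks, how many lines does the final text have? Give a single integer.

Answer: 6

Derivation:
Hunk 1: at line 1 remove [reas,clgm] add [msjya,nflt] -> 6 lines: cdbtk fmr msjya nflt aqxi cllc
Hunk 2: at line 1 remove [msjya,nflt] add [twrp,mdmdn,mxp] -> 7 lines: cdbtk fmr twrp mdmdn mxp aqxi cllc
Hunk 3: at line 2 remove [mdmdn,mxp] add [ehdix,itjdt] -> 7 lines: cdbtk fmr twrp ehdix itjdt aqxi cllc
Hunk 4: at line 1 remove [twrp,ehdix,itjdt] add [jiqns,acoj] -> 6 lines: cdbtk fmr jiqns acoj aqxi cllc
Hunk 5: at line 2 remove [jiqns,acoj,aqxi] add [kzz,wnlo,zvcjh] -> 6 lines: cdbtk fmr kzz wnlo zvcjh cllc
Final line count: 6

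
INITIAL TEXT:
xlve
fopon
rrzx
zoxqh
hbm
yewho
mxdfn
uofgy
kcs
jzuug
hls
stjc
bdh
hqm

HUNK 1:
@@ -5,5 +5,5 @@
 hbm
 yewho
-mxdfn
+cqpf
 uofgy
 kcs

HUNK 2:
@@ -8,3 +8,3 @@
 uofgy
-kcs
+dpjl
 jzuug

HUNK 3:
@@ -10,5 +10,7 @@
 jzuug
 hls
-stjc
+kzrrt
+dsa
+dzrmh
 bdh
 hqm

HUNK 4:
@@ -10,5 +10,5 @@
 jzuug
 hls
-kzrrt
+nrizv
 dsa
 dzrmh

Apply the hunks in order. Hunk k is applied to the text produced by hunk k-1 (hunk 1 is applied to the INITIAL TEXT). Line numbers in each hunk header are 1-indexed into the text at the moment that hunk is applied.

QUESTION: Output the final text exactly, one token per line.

Answer: xlve
fopon
rrzx
zoxqh
hbm
yewho
cqpf
uofgy
dpjl
jzuug
hls
nrizv
dsa
dzrmh
bdh
hqm

Derivation:
Hunk 1: at line 5 remove [mxdfn] add [cqpf] -> 14 lines: xlve fopon rrzx zoxqh hbm yewho cqpf uofgy kcs jzuug hls stjc bdh hqm
Hunk 2: at line 8 remove [kcs] add [dpjl] -> 14 lines: xlve fopon rrzx zoxqh hbm yewho cqpf uofgy dpjl jzuug hls stjc bdh hqm
Hunk 3: at line 10 remove [stjc] add [kzrrt,dsa,dzrmh] -> 16 lines: xlve fopon rrzx zoxqh hbm yewho cqpf uofgy dpjl jzuug hls kzrrt dsa dzrmh bdh hqm
Hunk 4: at line 10 remove [kzrrt] add [nrizv] -> 16 lines: xlve fopon rrzx zoxqh hbm yewho cqpf uofgy dpjl jzuug hls nrizv dsa dzrmh bdh hqm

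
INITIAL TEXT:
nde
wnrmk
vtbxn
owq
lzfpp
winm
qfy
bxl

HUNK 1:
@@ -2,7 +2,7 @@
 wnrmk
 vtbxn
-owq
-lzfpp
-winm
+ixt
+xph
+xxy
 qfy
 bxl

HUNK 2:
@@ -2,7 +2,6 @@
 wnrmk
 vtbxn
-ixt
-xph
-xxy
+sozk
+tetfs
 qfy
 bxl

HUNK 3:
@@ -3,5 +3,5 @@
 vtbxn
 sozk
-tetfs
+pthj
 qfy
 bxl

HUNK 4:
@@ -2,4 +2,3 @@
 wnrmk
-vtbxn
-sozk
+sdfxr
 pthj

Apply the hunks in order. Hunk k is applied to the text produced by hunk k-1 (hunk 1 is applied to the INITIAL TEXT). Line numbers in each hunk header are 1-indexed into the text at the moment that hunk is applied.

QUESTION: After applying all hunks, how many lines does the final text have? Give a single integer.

Answer: 6

Derivation:
Hunk 1: at line 2 remove [owq,lzfpp,winm] add [ixt,xph,xxy] -> 8 lines: nde wnrmk vtbxn ixt xph xxy qfy bxl
Hunk 2: at line 2 remove [ixt,xph,xxy] add [sozk,tetfs] -> 7 lines: nde wnrmk vtbxn sozk tetfs qfy bxl
Hunk 3: at line 3 remove [tetfs] add [pthj] -> 7 lines: nde wnrmk vtbxn sozk pthj qfy bxl
Hunk 4: at line 2 remove [vtbxn,sozk] add [sdfxr] -> 6 lines: nde wnrmk sdfxr pthj qfy bxl
Final line count: 6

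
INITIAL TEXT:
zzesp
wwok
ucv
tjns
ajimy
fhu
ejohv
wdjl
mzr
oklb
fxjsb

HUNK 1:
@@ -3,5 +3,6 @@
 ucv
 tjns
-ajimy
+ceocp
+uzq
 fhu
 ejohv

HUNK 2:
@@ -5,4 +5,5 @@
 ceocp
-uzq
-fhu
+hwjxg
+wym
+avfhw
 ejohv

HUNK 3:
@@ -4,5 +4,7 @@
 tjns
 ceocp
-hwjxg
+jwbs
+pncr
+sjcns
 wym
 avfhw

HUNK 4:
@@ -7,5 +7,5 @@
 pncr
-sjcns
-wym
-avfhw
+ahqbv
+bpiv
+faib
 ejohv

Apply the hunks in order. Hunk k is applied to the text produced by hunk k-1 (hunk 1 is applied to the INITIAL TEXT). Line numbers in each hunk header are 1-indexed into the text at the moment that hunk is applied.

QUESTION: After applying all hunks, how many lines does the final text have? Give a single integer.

Hunk 1: at line 3 remove [ajimy] add [ceocp,uzq] -> 12 lines: zzesp wwok ucv tjns ceocp uzq fhu ejohv wdjl mzr oklb fxjsb
Hunk 2: at line 5 remove [uzq,fhu] add [hwjxg,wym,avfhw] -> 13 lines: zzesp wwok ucv tjns ceocp hwjxg wym avfhw ejohv wdjl mzr oklb fxjsb
Hunk 3: at line 4 remove [hwjxg] add [jwbs,pncr,sjcns] -> 15 lines: zzesp wwok ucv tjns ceocp jwbs pncr sjcns wym avfhw ejohv wdjl mzr oklb fxjsb
Hunk 4: at line 7 remove [sjcns,wym,avfhw] add [ahqbv,bpiv,faib] -> 15 lines: zzesp wwok ucv tjns ceocp jwbs pncr ahqbv bpiv faib ejohv wdjl mzr oklb fxjsb
Final line count: 15

Answer: 15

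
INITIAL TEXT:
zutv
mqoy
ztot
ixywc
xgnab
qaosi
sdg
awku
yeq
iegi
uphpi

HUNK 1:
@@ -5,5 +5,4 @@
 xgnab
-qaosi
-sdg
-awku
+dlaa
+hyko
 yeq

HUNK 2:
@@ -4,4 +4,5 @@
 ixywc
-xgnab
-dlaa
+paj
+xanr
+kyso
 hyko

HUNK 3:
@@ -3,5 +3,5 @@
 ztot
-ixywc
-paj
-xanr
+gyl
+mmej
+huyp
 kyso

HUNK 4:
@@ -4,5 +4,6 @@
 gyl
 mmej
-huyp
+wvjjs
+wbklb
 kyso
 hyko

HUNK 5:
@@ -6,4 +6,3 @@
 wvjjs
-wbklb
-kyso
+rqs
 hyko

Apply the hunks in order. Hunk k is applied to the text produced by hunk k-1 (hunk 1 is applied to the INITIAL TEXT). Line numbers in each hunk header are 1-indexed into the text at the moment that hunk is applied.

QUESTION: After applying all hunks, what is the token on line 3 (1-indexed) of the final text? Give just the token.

Answer: ztot

Derivation:
Hunk 1: at line 5 remove [qaosi,sdg,awku] add [dlaa,hyko] -> 10 lines: zutv mqoy ztot ixywc xgnab dlaa hyko yeq iegi uphpi
Hunk 2: at line 4 remove [xgnab,dlaa] add [paj,xanr,kyso] -> 11 lines: zutv mqoy ztot ixywc paj xanr kyso hyko yeq iegi uphpi
Hunk 3: at line 3 remove [ixywc,paj,xanr] add [gyl,mmej,huyp] -> 11 lines: zutv mqoy ztot gyl mmej huyp kyso hyko yeq iegi uphpi
Hunk 4: at line 4 remove [huyp] add [wvjjs,wbklb] -> 12 lines: zutv mqoy ztot gyl mmej wvjjs wbklb kyso hyko yeq iegi uphpi
Hunk 5: at line 6 remove [wbklb,kyso] add [rqs] -> 11 lines: zutv mqoy ztot gyl mmej wvjjs rqs hyko yeq iegi uphpi
Final line 3: ztot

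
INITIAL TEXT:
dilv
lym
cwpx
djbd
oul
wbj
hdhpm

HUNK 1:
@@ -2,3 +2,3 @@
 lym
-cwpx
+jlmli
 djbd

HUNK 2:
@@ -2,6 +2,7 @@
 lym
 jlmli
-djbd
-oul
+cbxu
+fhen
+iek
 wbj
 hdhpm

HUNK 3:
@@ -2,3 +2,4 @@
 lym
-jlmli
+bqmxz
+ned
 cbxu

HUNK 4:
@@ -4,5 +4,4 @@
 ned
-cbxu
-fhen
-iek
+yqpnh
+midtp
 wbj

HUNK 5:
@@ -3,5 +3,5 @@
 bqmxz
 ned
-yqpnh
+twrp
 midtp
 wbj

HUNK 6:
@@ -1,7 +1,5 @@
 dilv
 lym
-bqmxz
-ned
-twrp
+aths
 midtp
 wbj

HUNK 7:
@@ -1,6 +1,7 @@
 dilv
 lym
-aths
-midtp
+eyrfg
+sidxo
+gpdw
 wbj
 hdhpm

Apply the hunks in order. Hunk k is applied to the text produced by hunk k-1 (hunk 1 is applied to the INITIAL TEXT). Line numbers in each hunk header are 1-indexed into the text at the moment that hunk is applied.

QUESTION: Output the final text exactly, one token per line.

Hunk 1: at line 2 remove [cwpx] add [jlmli] -> 7 lines: dilv lym jlmli djbd oul wbj hdhpm
Hunk 2: at line 2 remove [djbd,oul] add [cbxu,fhen,iek] -> 8 lines: dilv lym jlmli cbxu fhen iek wbj hdhpm
Hunk 3: at line 2 remove [jlmli] add [bqmxz,ned] -> 9 lines: dilv lym bqmxz ned cbxu fhen iek wbj hdhpm
Hunk 4: at line 4 remove [cbxu,fhen,iek] add [yqpnh,midtp] -> 8 lines: dilv lym bqmxz ned yqpnh midtp wbj hdhpm
Hunk 5: at line 3 remove [yqpnh] add [twrp] -> 8 lines: dilv lym bqmxz ned twrp midtp wbj hdhpm
Hunk 6: at line 1 remove [bqmxz,ned,twrp] add [aths] -> 6 lines: dilv lym aths midtp wbj hdhpm
Hunk 7: at line 1 remove [aths,midtp] add [eyrfg,sidxo,gpdw] -> 7 lines: dilv lym eyrfg sidxo gpdw wbj hdhpm

Answer: dilv
lym
eyrfg
sidxo
gpdw
wbj
hdhpm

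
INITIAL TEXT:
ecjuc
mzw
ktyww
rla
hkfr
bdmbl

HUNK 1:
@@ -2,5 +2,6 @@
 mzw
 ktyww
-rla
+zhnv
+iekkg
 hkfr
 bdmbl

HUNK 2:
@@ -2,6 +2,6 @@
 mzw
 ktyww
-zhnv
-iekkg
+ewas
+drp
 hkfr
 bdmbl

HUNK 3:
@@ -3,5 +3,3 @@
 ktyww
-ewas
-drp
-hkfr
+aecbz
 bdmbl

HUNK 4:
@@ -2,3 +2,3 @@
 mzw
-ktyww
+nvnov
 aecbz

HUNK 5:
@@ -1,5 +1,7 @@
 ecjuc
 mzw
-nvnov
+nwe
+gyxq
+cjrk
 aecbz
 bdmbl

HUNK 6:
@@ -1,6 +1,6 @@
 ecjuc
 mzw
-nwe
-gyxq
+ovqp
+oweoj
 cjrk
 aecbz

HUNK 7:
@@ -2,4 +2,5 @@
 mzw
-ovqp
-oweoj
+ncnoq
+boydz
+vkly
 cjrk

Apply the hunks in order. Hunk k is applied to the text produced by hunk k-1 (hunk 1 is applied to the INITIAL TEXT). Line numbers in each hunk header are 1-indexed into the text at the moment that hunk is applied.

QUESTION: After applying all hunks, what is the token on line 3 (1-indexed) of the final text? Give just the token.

Hunk 1: at line 2 remove [rla] add [zhnv,iekkg] -> 7 lines: ecjuc mzw ktyww zhnv iekkg hkfr bdmbl
Hunk 2: at line 2 remove [zhnv,iekkg] add [ewas,drp] -> 7 lines: ecjuc mzw ktyww ewas drp hkfr bdmbl
Hunk 3: at line 3 remove [ewas,drp,hkfr] add [aecbz] -> 5 lines: ecjuc mzw ktyww aecbz bdmbl
Hunk 4: at line 2 remove [ktyww] add [nvnov] -> 5 lines: ecjuc mzw nvnov aecbz bdmbl
Hunk 5: at line 1 remove [nvnov] add [nwe,gyxq,cjrk] -> 7 lines: ecjuc mzw nwe gyxq cjrk aecbz bdmbl
Hunk 6: at line 1 remove [nwe,gyxq] add [ovqp,oweoj] -> 7 lines: ecjuc mzw ovqp oweoj cjrk aecbz bdmbl
Hunk 7: at line 2 remove [ovqp,oweoj] add [ncnoq,boydz,vkly] -> 8 lines: ecjuc mzw ncnoq boydz vkly cjrk aecbz bdmbl
Final line 3: ncnoq

Answer: ncnoq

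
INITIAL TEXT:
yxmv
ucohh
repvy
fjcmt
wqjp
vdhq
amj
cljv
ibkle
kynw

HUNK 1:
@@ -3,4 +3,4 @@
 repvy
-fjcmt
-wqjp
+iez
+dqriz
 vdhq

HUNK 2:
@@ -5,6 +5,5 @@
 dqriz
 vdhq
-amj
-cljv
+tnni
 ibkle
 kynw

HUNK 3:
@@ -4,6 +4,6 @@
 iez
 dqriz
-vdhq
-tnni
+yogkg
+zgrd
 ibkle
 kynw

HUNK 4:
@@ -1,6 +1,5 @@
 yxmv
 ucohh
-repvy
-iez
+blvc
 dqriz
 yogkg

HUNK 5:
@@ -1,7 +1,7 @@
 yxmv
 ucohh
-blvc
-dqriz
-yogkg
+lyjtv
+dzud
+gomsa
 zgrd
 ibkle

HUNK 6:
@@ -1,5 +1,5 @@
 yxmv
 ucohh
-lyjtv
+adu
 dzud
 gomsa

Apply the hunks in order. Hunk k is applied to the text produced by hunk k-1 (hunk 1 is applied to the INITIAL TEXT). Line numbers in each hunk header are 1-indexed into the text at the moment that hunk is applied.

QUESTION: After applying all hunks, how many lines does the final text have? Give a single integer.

Hunk 1: at line 3 remove [fjcmt,wqjp] add [iez,dqriz] -> 10 lines: yxmv ucohh repvy iez dqriz vdhq amj cljv ibkle kynw
Hunk 2: at line 5 remove [amj,cljv] add [tnni] -> 9 lines: yxmv ucohh repvy iez dqriz vdhq tnni ibkle kynw
Hunk 3: at line 4 remove [vdhq,tnni] add [yogkg,zgrd] -> 9 lines: yxmv ucohh repvy iez dqriz yogkg zgrd ibkle kynw
Hunk 4: at line 1 remove [repvy,iez] add [blvc] -> 8 lines: yxmv ucohh blvc dqriz yogkg zgrd ibkle kynw
Hunk 5: at line 1 remove [blvc,dqriz,yogkg] add [lyjtv,dzud,gomsa] -> 8 lines: yxmv ucohh lyjtv dzud gomsa zgrd ibkle kynw
Hunk 6: at line 1 remove [lyjtv] add [adu] -> 8 lines: yxmv ucohh adu dzud gomsa zgrd ibkle kynw
Final line count: 8

Answer: 8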